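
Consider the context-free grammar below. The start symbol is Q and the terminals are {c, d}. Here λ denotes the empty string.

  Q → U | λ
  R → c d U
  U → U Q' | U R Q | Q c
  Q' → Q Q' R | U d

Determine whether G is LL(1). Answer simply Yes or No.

FIRST(Q) = {λ, c}
FIRST(R) = {c}
FIRST(U) = {c}
FIRST(Q') = {c}
FOLLOW(Q) = {$, c, d}
FOLLOW(R) = {$, c, d}
FOLLOW(U) = {$, c, d}
FOLLOW(Q') = {$, c, d}
Cell M[Q, c] receives both Q → U and Q → λ — the grammar is not LL(1).

No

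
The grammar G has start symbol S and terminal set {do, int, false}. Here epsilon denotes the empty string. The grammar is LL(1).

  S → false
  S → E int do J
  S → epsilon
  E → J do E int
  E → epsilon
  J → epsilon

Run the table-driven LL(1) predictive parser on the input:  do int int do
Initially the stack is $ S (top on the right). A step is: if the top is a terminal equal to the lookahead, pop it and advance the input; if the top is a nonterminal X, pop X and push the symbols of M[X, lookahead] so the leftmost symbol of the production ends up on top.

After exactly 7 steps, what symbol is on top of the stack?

     Stack                  Input            Action
  1  $ S                    do int int do $  expand S → E int do J
  2  $ J do int E           do int int do $  expand E → J do E int
  3  $ J do int int E do J  do int int do $  expand J → epsilon
  4  $ J do int int E do    do int int do $  match do
  5  $ J do int int E       int int do $     expand E → epsilon
  6  $ J do int int         int int do $     match int
  7  $ J do int             int do $         match int
Stack after step 7: $ J do (top = do).

do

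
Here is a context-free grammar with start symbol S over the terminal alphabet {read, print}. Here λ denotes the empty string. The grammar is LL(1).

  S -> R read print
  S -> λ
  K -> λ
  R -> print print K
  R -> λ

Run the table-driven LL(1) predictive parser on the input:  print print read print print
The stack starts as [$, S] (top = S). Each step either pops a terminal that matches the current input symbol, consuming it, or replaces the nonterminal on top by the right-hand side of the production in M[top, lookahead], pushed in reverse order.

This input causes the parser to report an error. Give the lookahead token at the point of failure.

print

     Stack                       Input                           Action
  1  $ S                         print print read print print $  expand S -> R read print
  2  $ print read R              print print read print print $  expand R -> print print K
  3  $ print read K print print  print print read print print $  match print
  4  $ print read K print        print read print print $        match print
  5  $ print read K              read print print $              expand K -> λ
  6  $ print read                read print print $              match read
  7  $ print                     print print $                   match print
  8  $                           print $                         error: stack empty but input remains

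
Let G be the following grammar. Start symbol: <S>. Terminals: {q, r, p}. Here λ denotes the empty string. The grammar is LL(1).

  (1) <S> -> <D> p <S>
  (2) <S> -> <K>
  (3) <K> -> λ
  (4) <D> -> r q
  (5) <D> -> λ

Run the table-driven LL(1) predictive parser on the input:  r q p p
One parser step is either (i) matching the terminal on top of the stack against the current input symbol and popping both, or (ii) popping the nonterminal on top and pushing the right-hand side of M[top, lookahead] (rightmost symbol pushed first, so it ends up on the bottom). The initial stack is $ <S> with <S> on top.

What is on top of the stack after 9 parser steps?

step 1: stack=$ <S>  input=r q p p $  — expand <S> -> <D> p <S>
step 2: stack=$ <S> p <D>  input=r q p p $  — expand <D> -> r q
step 3: stack=$ <S> p q r  input=r q p p $  — match r
step 4: stack=$ <S> p q  input=q p p $  — match q
step 5: stack=$ <S> p  input=p p $  — match p
step 6: stack=$ <S>  input=p $  — expand <S> -> <D> p <S>
step 7: stack=$ <S> p <D>  input=p $  — expand <D> -> λ
step 8: stack=$ <S> p  input=p $  — match p
step 9: stack=$ <S>  input=$  — expand <S> -> <K>
Stack after step 9: $ <K> (top = <K>).

<K>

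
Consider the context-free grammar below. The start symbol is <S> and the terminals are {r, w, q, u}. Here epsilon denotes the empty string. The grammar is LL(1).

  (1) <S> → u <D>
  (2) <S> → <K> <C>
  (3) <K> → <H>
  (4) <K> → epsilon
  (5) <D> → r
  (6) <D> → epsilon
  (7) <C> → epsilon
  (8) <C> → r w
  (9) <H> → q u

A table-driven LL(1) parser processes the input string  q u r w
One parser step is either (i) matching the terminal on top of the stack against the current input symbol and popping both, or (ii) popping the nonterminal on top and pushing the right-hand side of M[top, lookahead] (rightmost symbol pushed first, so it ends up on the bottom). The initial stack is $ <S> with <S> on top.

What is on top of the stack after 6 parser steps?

     Stack      Input      Action
  1  $ <S>      q u r w $  expand <S> → <K> <C>
  2  $ <C> <K>  q u r w $  expand <K> → <H>
  3  $ <C> <H>  q u r w $  expand <H> → q u
  4  $ <C> u q  q u r w $  match q
  5  $ <C> u    u r w $    match u
  6  $ <C>      r w $      expand <C> → r w
Stack after step 6: $ w r (top = r).

r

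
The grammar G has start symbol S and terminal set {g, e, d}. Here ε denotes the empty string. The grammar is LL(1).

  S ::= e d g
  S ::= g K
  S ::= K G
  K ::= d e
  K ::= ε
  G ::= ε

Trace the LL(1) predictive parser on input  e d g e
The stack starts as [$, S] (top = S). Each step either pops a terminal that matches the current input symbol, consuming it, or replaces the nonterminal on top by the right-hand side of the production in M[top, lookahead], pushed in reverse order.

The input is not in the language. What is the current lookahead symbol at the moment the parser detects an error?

     Stack    Input      Action
  1  $ S      e d g e $  expand S ::= e d g
  2  $ g d e  e d g e $  match e
  3  $ g d    d g e $    match d
  4  $ g      g e $      match g
  5  $        e $        error: stack empty but input remains

e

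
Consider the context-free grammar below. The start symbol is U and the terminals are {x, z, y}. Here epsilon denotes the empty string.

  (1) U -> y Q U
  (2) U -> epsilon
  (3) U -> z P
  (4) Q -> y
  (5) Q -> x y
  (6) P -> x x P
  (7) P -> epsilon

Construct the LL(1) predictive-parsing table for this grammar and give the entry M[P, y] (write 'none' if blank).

FIRST(U) = {epsilon, y, z}
FIRST(Q) = {x, y}
FIRST(P) = {epsilon, x}
FOLLOW(U) includes $ since U is the start symbol.
FOLLOW(U): in U->y Q U, the suffix after U is empty (adds nothing new). Thus FOLLOW(U) = {$}.
FOLLOW(P): in U->z P, the suffix after P is empty, so FOLLOW(P) ⊇ FOLLOW(U) = {$}; in P->x x P, the suffix after P is empty (adds nothing new). Thus FOLLOW(P) = {$}.
For P -> x x P: FIRST(x x P) = {x}, so it goes in M[P, t] for t ∈ {x}.
For P -> epsilon: FIRST(epsilon) = {epsilon}, so it goes in M[P, t] for t ∈ {}; since epsilon ∈ FIRST, also for every t ∈ FOLLOW(P) = {$}.
None of these place a production in M[P, y].

none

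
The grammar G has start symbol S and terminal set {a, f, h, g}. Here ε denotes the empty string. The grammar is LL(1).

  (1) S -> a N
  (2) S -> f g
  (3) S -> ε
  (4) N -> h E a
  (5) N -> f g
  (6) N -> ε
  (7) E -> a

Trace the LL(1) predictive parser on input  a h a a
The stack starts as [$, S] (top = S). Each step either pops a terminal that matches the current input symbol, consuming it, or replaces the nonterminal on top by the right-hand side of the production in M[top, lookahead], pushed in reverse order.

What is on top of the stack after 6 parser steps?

a

step 1: stack=$ S  input=a h a a $  — expand S -> a N
step 2: stack=$ N a  input=a h a a $  — match a
step 3: stack=$ N  input=h a a $  — expand N -> h E a
step 4: stack=$ a E h  input=h a a $  — match h
step 5: stack=$ a E  input=a a $  — expand E -> a
step 6: stack=$ a a  input=a a $  — match a
Stack after step 6: $ a (top = a).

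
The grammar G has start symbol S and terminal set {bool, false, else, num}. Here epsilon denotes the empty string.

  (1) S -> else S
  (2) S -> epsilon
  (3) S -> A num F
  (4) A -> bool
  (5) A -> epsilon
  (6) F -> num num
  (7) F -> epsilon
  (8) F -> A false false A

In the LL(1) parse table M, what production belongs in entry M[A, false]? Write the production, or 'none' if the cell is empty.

A -> epsilon

FIRST(A) = {epsilon, bool}
FIRST(S) = {epsilon, bool, else, num}  (via A num F)
FIRST(F) = {epsilon, bool, false, num}  (via A false false A)
FOLLOW(S) includes $ since S is the start symbol.
FOLLOW(F): in S->A num F, the suffix after F is empty, so FOLLOW(F) ⊇ FOLLOW(S) = {$}. Thus FOLLOW(F) = {$}.
FOLLOW(A): in S->A num F, A is followed by num F with FIRST {num}; in F->A false false A (occurrence 1), A is followed by false false A with FIRST {false}; in F->A false false A (occurrence 2), the suffix after A is empty, so FOLLOW(A) ⊇ FOLLOW(F) = {$}. Thus FOLLOW(A) = {$, false, num}.
For A -> bool: FIRST(bool) = {bool}, so it goes in M[A, t] for t ∈ {bool}.
For A -> epsilon: FIRST(epsilon) = {epsilon}, so it goes in M[A, t] for t ∈ {}; since epsilon ∈ FIRST, also for every t ∈ FOLLOW(A) = {$, false, num}.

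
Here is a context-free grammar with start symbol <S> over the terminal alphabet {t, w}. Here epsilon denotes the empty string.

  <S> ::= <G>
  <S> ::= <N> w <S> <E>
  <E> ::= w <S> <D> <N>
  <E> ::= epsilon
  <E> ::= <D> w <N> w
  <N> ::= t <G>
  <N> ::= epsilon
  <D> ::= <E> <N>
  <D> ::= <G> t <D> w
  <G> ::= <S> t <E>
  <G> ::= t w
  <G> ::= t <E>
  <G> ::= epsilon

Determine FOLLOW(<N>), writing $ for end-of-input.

FIRST(<N>): from <N>::=t <G> we get {t}; from <N>::=epsilon we get {epsilon}. So FIRST(<N>) = {epsilon, t}.
FIRST(<S>): from <S>::=<G> we get {epsilon, t, w}; from <S>::=<N> w <S> <E> we get {t, w}. So FIRST(<S>) = {epsilon, t, w}.
FIRST(<G>): from <G>::=<S> t <E> we get {t, w}; from <G>::=t w we get {t}; from <G>::=t <E> we get {t}; from <G>::=epsilon we get {epsilon}. So FIRST(<G>) = {epsilon, t, w}.
FIRST(<E>): from <E>::=w <S> <D> <N> we get {w}; from <E>::=epsilon we get {epsilon}; from <E>::=<D> w <N> w we get {t, w}. So FIRST(<E>) = {epsilon, t, w}.
FIRST(<D>): from <D>::=<E> <N> we get {epsilon, t, w}; from <D>::=<G> t <D> w we get {t, w}. So FIRST(<D>) = {epsilon, t, w}.
FOLLOW(<S>) includes $ since <S> is the start symbol.
FOLLOW(<S>): in <S>::=<N> w <S> <E>, <S> is followed by <E> with FIRST {epsilon, t, w}; in <S>::=<N> w <S> <E>, the suffix after <S> is nullable (adds nothing new); in <E>::=w <S> <D> <N>, <S> is followed by <D> <N> with FIRST {epsilon, t, w}; in <E>::=w <S> <D> <N>, the suffix after <S> is nullable, so FOLLOW(<S>) ⊇ FOLLOW(<E>) = {$, t, w}; in <G>::=<S> t <E>, <S> is followed by t <E> with FIRST {t}. Thus FOLLOW(<S>) = {$, t, w}.
FOLLOW(<E>): in <S>::=<N> w <S> <E>, the suffix after <E> is empty, so FOLLOW(<E>) ⊇ FOLLOW(<S>) = {$, t, w}; in <D>::=<E> <N>, <E> is followed by <N> with FIRST {epsilon, t}; in <D>::=<E> <N>, the suffix after <E> is nullable, so FOLLOW(<E>) ⊇ FOLLOW(<D>) = {$, t, w}; in <G>::=<S> t <E>, the suffix after <E> is empty, so FOLLOW(<E>) ⊇ FOLLOW(<G>) = {$, t, w}; in <G>::=t <E>, the suffix after <E> is empty, so FOLLOW(<E>) ⊇ FOLLOW(<G>) = {$, t, w}. Thus FOLLOW(<E>) = {$, t, w}.
FOLLOW(<D>): in <E>::=w <S> <D> <N>, <D> is followed by <N> with FIRST {epsilon, t}; in <E>::=w <S> <D> <N>, the suffix after <D> is nullable, so FOLLOW(<D>) ⊇ FOLLOW(<E>) = {$, t, w}; in <E>::=<D> w <N> w, <D> is followed by w <N> w with FIRST {w}; in <D>::=<G> t <D> w, <D> is followed by w with FIRST {w}. Thus FOLLOW(<D>) = {$, t, w}.
FOLLOW(<N>): in <S>::=<N> w <S> <E>, <N> is followed by w <S> <E> with FIRST {w}; in <E>::=w <S> <D> <N>, the suffix after <N> is empty, so FOLLOW(<N>) ⊇ FOLLOW(<E>) = {$, t, w}; in <E>::=<D> w <N> w, <N> is followed by w with FIRST {w}; in <D>::=<E> <N>, the suffix after <N> is empty, so FOLLOW(<N>) ⊇ FOLLOW(<D>) = {$, t, w}. Thus FOLLOW(<N>) = {$, t, w}.
FOLLOW(<G>): in <S>::=<G>, the suffix after <G> is empty, so FOLLOW(<G>) ⊇ FOLLOW(<S>) = {$, t, w}; in <N>::=t <G>, the suffix after <G> is empty, so FOLLOW(<G>) ⊇ FOLLOW(<N>) = {$, t, w}; in <D>::=<G> t <D> w, <G> is followed by t <D> w with FIRST {t}. Thus FOLLOW(<G>) = {$, t, w}.

{$, t, w}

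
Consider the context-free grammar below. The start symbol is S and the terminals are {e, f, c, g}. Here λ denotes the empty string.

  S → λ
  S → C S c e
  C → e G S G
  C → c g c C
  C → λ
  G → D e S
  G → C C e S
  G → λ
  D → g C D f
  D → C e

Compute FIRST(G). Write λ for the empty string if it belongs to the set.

{λ, c, e, g}

FIRST(C): from C→e G S G we get {e}; from C→c g c C we get {c}; from C→λ we get {λ}. So FIRST(C) = {λ, c, e}.
FIRST(S): from S→λ we get {λ}; from S→C S c e we get {c, e}. So FIRST(S) = {λ, c, e}.
FIRST(D): from D→g C D f we get {g}; from D→C e we get {c, e}. So FIRST(D) = {c, e, g}.
FIRST(G): from G→D e S we get {c, e, g}; from G→C C e S we get {c, e}; from G→λ we get {λ}. So FIRST(G) = {λ, c, e, g}.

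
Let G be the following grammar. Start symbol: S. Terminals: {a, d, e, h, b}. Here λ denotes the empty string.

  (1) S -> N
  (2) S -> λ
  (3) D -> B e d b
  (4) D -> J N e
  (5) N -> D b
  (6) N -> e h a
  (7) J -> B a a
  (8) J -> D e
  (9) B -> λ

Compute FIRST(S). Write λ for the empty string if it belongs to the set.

{λ, a, e}

FIRST(B): from B->λ we get {λ}. So FIRST(B) = {λ}.
FIRST(S): from S->N we get {a, e}; from S->λ we get {λ}. So FIRST(S) = {λ, a, e}.
FIRST(D): from D->B e d b we get {e}; from D->J N e we get {a, e}. So FIRST(D) = {a, e}.
FIRST(N): from N->D b we get {a, e}; from N->e h a we get {e}. So FIRST(N) = {a, e}.
FIRST(J): from J->B a a we get {a}; from J->D e we get {a, e}. So FIRST(J) = {a, e}.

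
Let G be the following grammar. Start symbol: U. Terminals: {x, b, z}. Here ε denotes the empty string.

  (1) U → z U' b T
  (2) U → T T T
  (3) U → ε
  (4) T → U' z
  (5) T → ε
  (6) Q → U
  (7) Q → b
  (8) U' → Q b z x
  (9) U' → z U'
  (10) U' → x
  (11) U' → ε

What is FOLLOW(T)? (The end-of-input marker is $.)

FIRST(U) = {ε, b, x, z}  (via T T T)
FIRST(Q) = {ε, b, x, z}  (via U)
FIRST(U') = {ε, b, x, z}  (via Q b z x)
FIRST(T) = {ε, b, x, z}  (via U' z)
FOLLOW(U) includes $ since U is the start symbol.
FOLLOW(Q): in U'→Q b z x, Q is followed by b z x with FIRST {b}. Thus FOLLOW(Q) = {b}.
FOLLOW(U): in Q→U, the suffix after U is empty, so FOLLOW(U) ⊇ FOLLOW(Q) = {b}. Thus FOLLOW(U) = {$, b}.
FOLLOW(T): in U→z U' b T, the suffix after T is empty, so FOLLOW(T) ⊇ FOLLOW(U) = {$, b}; in U→T T T (occurrence 1), T is followed by T T with FIRST {ε, b, x, z}; in U→T T T (occurrence 1), the suffix after T is nullable, so FOLLOW(T) ⊇ FOLLOW(U) = {$, b}; in U→T T T (occurrence 2), T is followed by T with FIRST {ε, b, x, z}; in U→T T T (occurrence 2), the suffix after T is nullable, so FOLLOW(T) ⊇ FOLLOW(U) = {$, b}; in U→T T T (occurrence 3), the suffix after T is empty, so FOLLOW(T) ⊇ FOLLOW(U) = {$, b}. Thus FOLLOW(T) = {$, b, x, z}.
FOLLOW(U'): in U→z U' b T, U' is followed by b T with FIRST {b}; in T→U' z, U' is followed by z with FIRST {z}; in U'→z U', the suffix after U' is empty (adds nothing new). Thus FOLLOW(U') = {b, z}.

{$, b, x, z}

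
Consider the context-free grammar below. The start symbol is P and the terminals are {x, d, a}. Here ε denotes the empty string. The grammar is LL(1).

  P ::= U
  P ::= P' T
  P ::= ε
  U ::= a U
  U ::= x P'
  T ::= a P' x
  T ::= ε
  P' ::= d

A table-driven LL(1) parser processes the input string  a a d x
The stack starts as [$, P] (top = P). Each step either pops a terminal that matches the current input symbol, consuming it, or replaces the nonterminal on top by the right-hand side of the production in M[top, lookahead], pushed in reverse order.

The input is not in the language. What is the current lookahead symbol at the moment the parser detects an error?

d

step 1: stack=$ P  input=a a d x $  — expand P ::= U
step 2: stack=$ U  input=a a d x $  — expand U ::= a U
step 3: stack=$ U a  input=a a d x $  — match a
step 4: stack=$ U  input=a d x $  — expand U ::= a U
step 5: stack=$ U a  input=a d x $  — match a
step 6: stack=$ U  input=d x $  — error: M[U, d] is empty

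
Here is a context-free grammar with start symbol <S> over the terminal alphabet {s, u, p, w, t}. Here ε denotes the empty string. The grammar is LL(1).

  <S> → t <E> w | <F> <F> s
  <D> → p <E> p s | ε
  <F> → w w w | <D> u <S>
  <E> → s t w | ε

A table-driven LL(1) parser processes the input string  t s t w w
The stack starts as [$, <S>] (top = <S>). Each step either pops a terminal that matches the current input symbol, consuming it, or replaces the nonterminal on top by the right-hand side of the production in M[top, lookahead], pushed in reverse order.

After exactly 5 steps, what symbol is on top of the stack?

     Stack      Input        Action
  1  $ <S>      t s t w w $  expand <S> → t <E> w
  2  $ w <E> t  t s t w w $  match t
  3  $ w <E>    s t w w $    expand <E> → s t w
  4  $ w w t s  s t w w $    match s
  5  $ w w t    t w w $      match t
Stack after step 5: $ w w (top = w).

w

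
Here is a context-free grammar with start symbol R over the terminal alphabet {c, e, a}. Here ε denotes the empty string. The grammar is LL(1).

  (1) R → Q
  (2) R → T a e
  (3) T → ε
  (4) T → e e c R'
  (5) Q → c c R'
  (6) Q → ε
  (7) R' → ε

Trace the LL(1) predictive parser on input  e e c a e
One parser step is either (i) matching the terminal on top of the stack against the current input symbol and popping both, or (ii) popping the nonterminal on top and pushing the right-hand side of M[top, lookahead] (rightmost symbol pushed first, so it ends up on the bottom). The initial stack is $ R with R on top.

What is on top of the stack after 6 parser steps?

a

step 1: stack=$ R  input=e e c a e $  — expand R → T a e
step 2: stack=$ e a T  input=e e c a e $  — expand T → e e c R'
step 3: stack=$ e a R' c e e  input=e e c a e $  — match e
step 4: stack=$ e a R' c e  input=e c a e $  — match e
step 5: stack=$ e a R' c  input=c a e $  — match c
step 6: stack=$ e a R'  input=a e $  — expand R' → ε
Stack after step 6: $ e a (top = a).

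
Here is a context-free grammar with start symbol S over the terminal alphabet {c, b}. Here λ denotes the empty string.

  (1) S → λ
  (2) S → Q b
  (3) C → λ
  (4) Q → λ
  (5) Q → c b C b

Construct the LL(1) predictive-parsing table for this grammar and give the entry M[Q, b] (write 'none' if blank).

Q → λ

FIRST(C): from C→λ we get {λ}. So FIRST(C) = {λ}.
FIRST(Q): from Q→λ we get {λ}; from Q→c b C b we get {c}. So FIRST(Q) = {λ, c}.
FIRST(S): from S→λ we get {λ}; from S→Q b we get {b, c}. So FIRST(S) = {λ, b, c}.
FOLLOW(S) includes $ since S is the start symbol.
FOLLOW(Q): in S→Q b, Q is followed by b with FIRST {b}. Thus FOLLOW(Q) = {b}.
For Q → λ: FIRST(λ) = {λ}, so it goes in M[Q, t] for t ∈ {}; since λ ∈ FIRST, also for every t ∈ FOLLOW(Q) = {b}.
For Q → c b C b: FIRST(c b C b) = {c}, so it goes in M[Q, t] for t ∈ {c}.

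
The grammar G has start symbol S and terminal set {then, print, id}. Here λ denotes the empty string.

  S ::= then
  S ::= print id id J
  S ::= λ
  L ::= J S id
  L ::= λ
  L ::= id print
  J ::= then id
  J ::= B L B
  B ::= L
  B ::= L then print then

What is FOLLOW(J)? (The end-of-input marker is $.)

{$, id, print, then}

FIRST(S): from S::=then we get {then}; from S::=print id id J we get {print}; from S::=λ we get {λ}. So FIRST(S) = {λ, print, then}.
FIRST(L): from L::=J S id we get {id, print, then}; from L::=λ we get {λ}; from L::=id print we get {id}. So FIRST(L) = {λ, id, print, then}.
FIRST(B): from B::=L we get {λ, id, print, then}; from B::=L then print then we get {id, print, then}. So FIRST(B) = {λ, id, print, then}.
FIRST(J): from J::=then id we get {then}; from J::=B L B we get {λ, id, print, then}. So FIRST(J) = {λ, id, print, then}.
FOLLOW(S) includes $ since S is the start symbol.
FOLLOW(S): in L::=J S id, S is followed by id with FIRST {id}. Thus FOLLOW(S) = {$, id}.
FOLLOW(J): in S::=print id id J, the suffix after J is empty, so FOLLOW(J) ⊇ FOLLOW(S) = {$, id}; in L::=J S id, J is followed by S id with FIRST {id, print, then}. Thus FOLLOW(J) = {$, id, print, then}.
FOLLOW(B): in J::=B L B (occurrence 1), B is followed by L B with FIRST {λ, id, print, then}; in J::=B L B (occurrence 1), the suffix after B is nullable, so FOLLOW(B) ⊇ FOLLOW(J) = {$, id, print, then}; in J::=B L B (occurrence 2), the suffix after B is empty, so FOLLOW(B) ⊇ FOLLOW(J) = {$, id, print, then}. Thus FOLLOW(B) = {$, id, print, then}.
FOLLOW(L): in J::=B L B, L is followed by B with FIRST {λ, id, print, then}; in J::=B L B, the suffix after L is nullable, so FOLLOW(L) ⊇ FOLLOW(J) = {$, id, print, then}; in B::=L, the suffix after L is empty, so FOLLOW(L) ⊇ FOLLOW(B) = {$, id, print, then}; in B::=L then print then, L is followed by then print then with FIRST {then}. Thus FOLLOW(L) = {$, id, print, then}.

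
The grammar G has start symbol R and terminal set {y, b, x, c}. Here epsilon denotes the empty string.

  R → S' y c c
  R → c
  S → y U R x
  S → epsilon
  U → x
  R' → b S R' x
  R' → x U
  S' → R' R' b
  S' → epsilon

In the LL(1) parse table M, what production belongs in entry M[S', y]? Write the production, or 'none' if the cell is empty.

S' → epsilon

FIRST(S): from S→y U R x we get {y}; from S→epsilon we get {epsilon}. So FIRST(S) = {epsilon, y}.
FIRST(U): from U→x we get {x}. So FIRST(U) = {x}.
FIRST(R'): from R'→b S R' x we get {b}; from R'→x U we get {x}. So FIRST(R') = {b, x}.
FIRST(S'): from S'→R' R' b we get {b, x}; from S'→epsilon we get {epsilon}. So FIRST(S') = {epsilon, b, x}.
FIRST(R): from R→S' y c c we get {b, x, y}; from R→c we get {c}. So FIRST(R) = {b, c, x, y}.
FOLLOW(R) includes $ since R is the start symbol.
FOLLOW(S'): in R→S' y c c, S' is followed by y c c with FIRST {y}. Thus FOLLOW(S') = {y}.
For S' → R' R' b: FIRST(R' R' b) = {b, x}, so it goes in M[S', t] for t ∈ {b, x}.
For S' → epsilon: FIRST(epsilon) = {epsilon}, so it goes in M[S', t] for t ∈ {}; since epsilon ∈ FIRST, also for every t ∈ FOLLOW(S') = {y}.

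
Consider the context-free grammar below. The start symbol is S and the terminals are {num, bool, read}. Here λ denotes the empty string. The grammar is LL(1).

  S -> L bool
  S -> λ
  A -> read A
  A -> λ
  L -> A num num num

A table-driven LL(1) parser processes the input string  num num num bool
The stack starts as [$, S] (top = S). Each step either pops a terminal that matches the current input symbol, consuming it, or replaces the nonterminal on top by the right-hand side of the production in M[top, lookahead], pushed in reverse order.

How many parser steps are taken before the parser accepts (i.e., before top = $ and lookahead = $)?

step 1: stack=$ S  input=num num num bool $  — expand S -> L bool
step 2: stack=$ bool L  input=num num num bool $  — expand L -> A num num num
step 3: stack=$ bool num num num A  input=num num num bool $  — expand A -> λ
step 4: stack=$ bool num num num  input=num num num bool $  — match num
step 5: stack=$ bool num num  input=num num bool $  — match num
step 6: stack=$ bool num  input=num bool $  — match num
step 7: stack=$ bool  input=bool $  — match bool
Accept reached after 7 steps.

7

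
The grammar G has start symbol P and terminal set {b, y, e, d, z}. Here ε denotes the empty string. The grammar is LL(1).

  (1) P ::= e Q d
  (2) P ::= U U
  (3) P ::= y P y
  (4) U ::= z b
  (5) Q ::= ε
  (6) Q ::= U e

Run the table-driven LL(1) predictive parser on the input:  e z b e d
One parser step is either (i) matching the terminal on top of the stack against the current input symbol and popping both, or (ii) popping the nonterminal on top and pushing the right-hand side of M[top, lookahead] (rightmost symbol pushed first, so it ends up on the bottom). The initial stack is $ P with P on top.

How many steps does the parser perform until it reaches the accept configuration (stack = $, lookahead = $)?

8

step 1: stack=$ P  input=e z b e d $  — expand P ::= e Q d
step 2: stack=$ d Q e  input=e z b e d $  — match e
step 3: stack=$ d Q  input=z b e d $  — expand Q ::= U e
step 4: stack=$ d e U  input=z b e d $  — expand U ::= z b
step 5: stack=$ d e b z  input=z b e d $  — match z
step 6: stack=$ d e b  input=b e d $  — match b
step 7: stack=$ d e  input=e d $  — match e
step 8: stack=$ d  input=d $  — match d
Accept reached after 8 steps.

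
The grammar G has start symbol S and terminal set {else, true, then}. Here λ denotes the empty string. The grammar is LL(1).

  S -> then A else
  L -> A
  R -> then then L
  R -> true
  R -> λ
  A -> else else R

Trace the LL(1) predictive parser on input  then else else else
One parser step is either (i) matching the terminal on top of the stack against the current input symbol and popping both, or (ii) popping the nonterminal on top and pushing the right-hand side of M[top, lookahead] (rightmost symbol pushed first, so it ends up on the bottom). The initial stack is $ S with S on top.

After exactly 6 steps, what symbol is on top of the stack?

     Stack               Input                  Action
  1  $ S                 then else else else $  expand S -> then A else
  2  $ else A then       then else else else $  match then
  3  $ else A            else else else $       expand A -> else else R
  4  $ else R else else  else else else $       match else
  5  $ else R else       else else $            match else
  6  $ else R            else $                 expand R -> λ
Stack after step 6: $ else (top = else).

else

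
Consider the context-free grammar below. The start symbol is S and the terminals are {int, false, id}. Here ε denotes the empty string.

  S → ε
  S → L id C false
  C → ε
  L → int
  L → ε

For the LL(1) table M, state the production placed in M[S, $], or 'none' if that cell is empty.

FIRST(C) = {ε}
FIRST(L) = {ε, int}
FIRST(S) = {ε, id, int}  (via L id C false)
FOLLOW(S) includes $ since S is the start symbol.
FOLLOW(S): S appears on no right-hand side. Thus FOLLOW(S) = {$}.
For S → ε: FIRST(ε) = {ε}, so it goes in M[S, t] for t ∈ {}; since ε ∈ FIRST, also for every t ∈ FOLLOW(S) = {$}.
For S → L id C false: FIRST(L id C false) = {id, int}, so it goes in M[S, t] for t ∈ {id, int}.

S → ε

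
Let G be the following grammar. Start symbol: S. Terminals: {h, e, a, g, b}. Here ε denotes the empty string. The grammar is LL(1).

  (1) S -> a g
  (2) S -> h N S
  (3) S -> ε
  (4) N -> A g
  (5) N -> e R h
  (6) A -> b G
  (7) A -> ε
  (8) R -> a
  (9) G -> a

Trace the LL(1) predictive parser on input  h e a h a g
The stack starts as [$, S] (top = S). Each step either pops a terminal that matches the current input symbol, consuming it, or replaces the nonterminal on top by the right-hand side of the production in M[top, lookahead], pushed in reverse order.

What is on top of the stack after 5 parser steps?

a

     Stack      Input          Action
  1  $ S        h e a h a g $  expand S -> h N S
  2  $ S N h    h e a h a g $  match h
  3  $ S N      e a h a g $    expand N -> e R h
  4  $ S h R e  e a h a g $    match e
  5  $ S h R    a h a g $      expand R -> a
Stack after step 5: $ S h a (top = a).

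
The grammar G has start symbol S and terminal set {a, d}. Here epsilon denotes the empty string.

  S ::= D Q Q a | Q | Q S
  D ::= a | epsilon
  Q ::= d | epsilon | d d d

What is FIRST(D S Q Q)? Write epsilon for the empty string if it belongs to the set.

FIRST(D): from D::=a we get {a}; from D::=epsilon we get {epsilon}. So FIRST(D) = {epsilon, a}.
FIRST(Q): from Q::=d we get {d}; from Q::=epsilon we get {epsilon}; from Q::=d d d we get {d}. So FIRST(Q) = {epsilon, d}.
FIRST(S): from S::=D Q Q a we get {a, d}; from S::=Q we get {epsilon, d}; from S::=Q S we get {epsilon, a, d}. So FIRST(S) = {epsilon, a, d}.
FIRST(D S Q Q): take FIRST of each symbol in turn, carrying on past any symbol whose FIRST contains epsilon; result {epsilon, a, d}.

{epsilon, a, d}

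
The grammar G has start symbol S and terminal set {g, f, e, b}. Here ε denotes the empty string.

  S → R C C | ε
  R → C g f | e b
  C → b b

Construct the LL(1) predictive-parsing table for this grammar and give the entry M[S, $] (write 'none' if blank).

S → ε

FIRST(C) = {b}
FIRST(R) = {b, e}  (via C g f)
FIRST(S) = {ε, b, e}  (via R C C)
FOLLOW(S) includes $ since S is the start symbol.
FOLLOW(S): S appears on no right-hand side. Thus FOLLOW(S) = {$}.
For S → R C C: FIRST(R C C) = {b, e}, so it goes in M[S, t] for t ∈ {b, e}.
For S → ε: FIRST(ε) = {ε}, so it goes in M[S, t] for t ∈ {}; since ε ∈ FIRST, also for every t ∈ FOLLOW(S) = {$}.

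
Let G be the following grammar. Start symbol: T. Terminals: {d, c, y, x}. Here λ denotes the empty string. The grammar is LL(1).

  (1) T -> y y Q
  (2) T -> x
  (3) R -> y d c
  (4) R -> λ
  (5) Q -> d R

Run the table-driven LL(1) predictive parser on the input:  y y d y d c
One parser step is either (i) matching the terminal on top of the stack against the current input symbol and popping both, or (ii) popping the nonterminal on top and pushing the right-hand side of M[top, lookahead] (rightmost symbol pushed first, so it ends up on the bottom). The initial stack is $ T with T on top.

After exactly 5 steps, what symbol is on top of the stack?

R

     Stack    Input          Action
  1  $ T      y y d y d c $  expand T -> y y Q
  2  $ Q y y  y y d y d c $  match y
  3  $ Q y    y d y d c $    match y
  4  $ Q      d y d c $      expand Q -> d R
  5  $ R d    d y d c $      match d
Stack after step 5: $ R (top = R).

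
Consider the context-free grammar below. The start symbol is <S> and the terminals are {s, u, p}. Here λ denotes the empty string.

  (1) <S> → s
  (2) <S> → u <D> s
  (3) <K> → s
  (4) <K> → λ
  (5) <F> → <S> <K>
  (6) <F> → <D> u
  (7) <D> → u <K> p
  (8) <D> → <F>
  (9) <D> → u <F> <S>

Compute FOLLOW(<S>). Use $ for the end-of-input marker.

FIRST(<S>): from <S>→s we get {s}; from <S>→u <D> s we get {u}. So FIRST(<S>) = {s, u}.
FIRST(<K>): from <K>→s we get {s}; from <K>→λ we get {λ}. So FIRST(<K>) = {λ, s}.
FIRST(<F>): from <F>→<S> <K> we get {s, u}; from <F>→<D> u we get {s, u}. So FIRST(<F>) = {s, u}.
FIRST(<D>): from <D>→u <K> p we get {u}; from <D>→<F> we get {s, u}; from <D>→u <F> <S> we get {u}. So FIRST(<D>) = {s, u}.
FOLLOW(<S>) includes $ since <S> is the start symbol.
FOLLOW(<D>): in <S>→u <D> s, <D> is followed by s with FIRST {s}; in <F>→<D> u, <D> is followed by u with FIRST {u}. Thus FOLLOW(<D>) = {s, u}.
FOLLOW(<F>): in <D>→<F>, the suffix after <F> is empty, so FOLLOW(<F>) ⊇ FOLLOW(<D>) = {s, u}; in <D>→u <F> <S>, <F> is followed by <S> with FIRST {s, u}. Thus FOLLOW(<F>) = {s, u}.
FOLLOW(<S>): in <F>→<S> <K>, <S> is followed by <K> with FIRST {λ, s}; in <F>→<S> <K>, the suffix after <S> is nullable, so FOLLOW(<S>) ⊇ FOLLOW(<F>) = {s, u}; in <D>→u <F> <S>, the suffix after <S> is empty, so FOLLOW(<S>) ⊇ FOLLOW(<D>) = {s, u}. Thus FOLLOW(<S>) = {$, s, u}.
FOLLOW(<K>): in <F>→<S> <K>, the suffix after <K> is empty, so FOLLOW(<K>) ⊇ FOLLOW(<F>) = {s, u}; in <D>→u <K> p, <K> is followed by p with FIRST {p}. Thus FOLLOW(<K>) = {p, s, u}.

{$, s, u}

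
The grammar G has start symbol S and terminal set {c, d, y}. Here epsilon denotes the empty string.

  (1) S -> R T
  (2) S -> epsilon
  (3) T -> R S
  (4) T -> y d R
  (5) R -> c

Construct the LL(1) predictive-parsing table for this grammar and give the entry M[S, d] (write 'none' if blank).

FIRST(R) = {c}
FIRST(S) = {epsilon, c}  (via R T)
FIRST(T) = {c, y}  (via R S)
FOLLOW(S) includes $ since S is the start symbol.
FOLLOW(S): in T->R S, the suffix after S is empty, so FOLLOW(S) ⊇ FOLLOW(T) = {$}. Thus FOLLOW(S) = {$}.
FOLLOW(T): in S->R T, the suffix after T is empty, so FOLLOW(T) ⊇ FOLLOW(S) = {$}. Thus FOLLOW(T) = {$}.
For S -> R T: FIRST(R T) = {c}, so it goes in M[S, t] for t ∈ {c}.
For S -> epsilon: FIRST(epsilon) = {epsilon}, so it goes in M[S, t] for t ∈ {}; since epsilon ∈ FIRST, also for every t ∈ FOLLOW(S) = {$}.
None of these place a production in M[S, d].

none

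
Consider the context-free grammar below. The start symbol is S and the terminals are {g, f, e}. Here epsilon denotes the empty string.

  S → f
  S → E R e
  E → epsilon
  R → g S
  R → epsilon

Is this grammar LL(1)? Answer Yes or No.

Yes

FIRST(S) = {e, f, g}
FIRST(E) = {epsilon}
FIRST(R) = {epsilon, g}
FOLLOW(S) = {$, e}
FOLLOW(E) = {e, g}
FOLLOW(R) = {e}
Each cell of M receives at most one production.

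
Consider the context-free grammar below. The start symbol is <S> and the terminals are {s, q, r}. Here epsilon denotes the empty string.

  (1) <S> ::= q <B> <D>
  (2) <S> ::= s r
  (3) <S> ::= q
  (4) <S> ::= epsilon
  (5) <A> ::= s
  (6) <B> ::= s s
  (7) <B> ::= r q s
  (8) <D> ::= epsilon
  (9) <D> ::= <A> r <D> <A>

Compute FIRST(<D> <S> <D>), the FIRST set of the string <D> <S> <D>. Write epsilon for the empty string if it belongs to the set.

{epsilon, q, s}

FIRST(<S>) = {epsilon, q, s}
FIRST(<A>) = {s}
FIRST(<B>) = {r, s}
FIRST(<D>) = {epsilon, s}  (via <A> r <D> <A>)
FIRST(<D> <S> <D>): take FIRST of each symbol in turn, carrying on past any symbol whose FIRST contains epsilon; result {epsilon, q, s}.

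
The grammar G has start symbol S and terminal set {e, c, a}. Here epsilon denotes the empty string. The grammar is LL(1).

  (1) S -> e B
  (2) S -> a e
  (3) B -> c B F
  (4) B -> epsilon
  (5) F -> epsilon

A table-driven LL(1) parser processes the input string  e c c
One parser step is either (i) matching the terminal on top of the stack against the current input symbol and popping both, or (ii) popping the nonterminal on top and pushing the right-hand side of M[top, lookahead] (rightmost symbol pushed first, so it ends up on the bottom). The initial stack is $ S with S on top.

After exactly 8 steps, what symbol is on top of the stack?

     Stack      Input    Action
  1  $ S        e c c $  expand S -> e B
  2  $ B e      e c c $  match e
  3  $ B        c c $    expand B -> c B F
  4  $ F B c    c c $    match c
  5  $ F B      c $      expand B -> c B F
  6  $ F F B c  c $      match c
  7  $ F F B    $        expand B -> epsilon
  8  $ F F      $        expand F -> epsilon
Stack after step 8: $ F (top = F).

F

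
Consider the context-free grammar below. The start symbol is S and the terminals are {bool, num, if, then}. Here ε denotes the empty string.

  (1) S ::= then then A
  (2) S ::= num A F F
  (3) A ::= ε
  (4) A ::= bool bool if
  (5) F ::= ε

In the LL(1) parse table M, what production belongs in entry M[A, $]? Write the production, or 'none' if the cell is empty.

A ::= ε

FIRST(S): from S::=then then A we get {then}; from S::=num A F F we get {num}. So FIRST(S) = {num, then}.
FIRST(A): from A::=ε we get {ε}; from A::=bool bool if we get {bool}. So FIRST(A) = {ε, bool}.
FIRST(F): from F::=ε we get {ε}. So FIRST(F) = {ε}.
FOLLOW(S) includes $ since S is the start symbol.
FOLLOW(S): S appears on no right-hand side. Thus FOLLOW(S) = {$}.
FOLLOW(A): in S::=then then A, the suffix after A is empty, so FOLLOW(A) ⊇ FOLLOW(S) = {$}; in S::=num A F F, A is followed by F F with FIRST {ε}; in S::=num A F F, the suffix after A is nullable, so FOLLOW(A) ⊇ FOLLOW(S) = {$}. Thus FOLLOW(A) = {$}.
For A ::= ε: FIRST(ε) = {ε}, so it goes in M[A, t] for t ∈ {}; since ε ∈ FIRST, also for every t ∈ FOLLOW(A) = {$}.
For A ::= bool bool if: FIRST(bool bool if) = {bool}, so it goes in M[A, t] for t ∈ {bool}.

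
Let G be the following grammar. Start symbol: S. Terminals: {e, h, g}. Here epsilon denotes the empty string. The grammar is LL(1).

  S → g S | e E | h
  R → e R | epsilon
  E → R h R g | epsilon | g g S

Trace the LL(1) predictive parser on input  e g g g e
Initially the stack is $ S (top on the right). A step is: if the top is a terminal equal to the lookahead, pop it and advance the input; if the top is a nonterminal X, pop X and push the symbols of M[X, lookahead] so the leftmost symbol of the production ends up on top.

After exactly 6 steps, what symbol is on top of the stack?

g

     Stack    Input        Action
  1  $ S      e g g g e $  expand S → e E
  2  $ E e    e g g g e $  match e
  3  $ E      g g g e $    expand E → g g S
  4  $ S g g  g g g e $    match g
  5  $ S g    g g e $      match g
  6  $ S      g e $        expand S → g S
Stack after step 6: $ S g (top = g).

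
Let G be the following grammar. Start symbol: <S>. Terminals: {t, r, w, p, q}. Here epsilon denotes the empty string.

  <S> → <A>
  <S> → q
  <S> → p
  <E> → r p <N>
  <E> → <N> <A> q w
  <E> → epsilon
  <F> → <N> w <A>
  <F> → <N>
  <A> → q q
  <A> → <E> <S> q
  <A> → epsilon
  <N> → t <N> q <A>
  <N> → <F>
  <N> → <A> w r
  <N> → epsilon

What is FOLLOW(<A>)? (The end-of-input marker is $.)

FIRST(<S>): from <S>→<A> we get {epsilon, p, q, r, t, w}; from <S>→q we get {q}; from <S>→p we get {p}. So FIRST(<S>) = {epsilon, p, q, r, t, w}.
FIRST(<E>): from <E>→r p <N> we get {r}; from <E>→<N> <A> q w we get {p, q, r, t, w}; from <E>→epsilon we get {epsilon}. So FIRST(<E>) = {epsilon, p, q, r, t, w}.
FIRST(<A>): from <A>→q q we get {q}; from <A>→<E> <S> q we get {p, q, r, t, w}; from <A>→epsilon we get {epsilon}. So FIRST(<A>) = {epsilon, p, q, r, t, w}.
FIRST(<F>): from <F>→<N> w <A> we get {p, q, r, t, w}; from <F>→<N> we get {epsilon, p, q, r, t, w}. So FIRST(<F>) = {epsilon, p, q, r, t, w}.
FIRST(<N>): from <N>→t <N> q <A> we get {t}; from <N>→<F> we get {epsilon, p, q, r, t, w}; from <N>→<A> w r we get {p, q, r, t, w}; from <N>→epsilon we get {epsilon}. So FIRST(<N>) = {epsilon, p, q, r, t, w}.
FOLLOW(<S>) includes $ since <S> is the start symbol.
FOLLOW(<S>): in <A>→<E> <S> q, <S> is followed by q with FIRST {q}. Thus FOLLOW(<S>) = {$, q}.
FOLLOW(<E>): in <A>→<E> <S> q, <E> is followed by <S> q with FIRST {p, q, r, t, w}. Thus FOLLOW(<E>) = {p, q, r, t, w}.
FOLLOW(<F>): in <N>→<F>, the suffix after <F> is empty, so FOLLOW(<F>) ⊇ FOLLOW(<N>) = {p, q, r, t, w}. Thus FOLLOW(<F>) = {p, q, r, t, w}.
FOLLOW(<N>): in <E>→r p <N>, the suffix after <N> is empty, so FOLLOW(<N>) ⊇ FOLLOW(<E>) = {p, q, r, t, w}; in <E>→<N> <A> q w, <N> is followed by <A> q w with FIRST {p, q, r, t, w}; in <F>→<N> w <A>, <N> is followed by w <A> with FIRST {w}; in <F>→<N>, the suffix after <N> is empty, so FOLLOW(<N>) ⊇ FOLLOW(<F>) = {p, q, r, t, w}; in <N>→t <N> q <A>, <N> is followed by q <A> with FIRST {q}. Thus FOLLOW(<N>) = {p, q, r, t, w}.
FOLLOW(<A>): in <S>→<A>, the suffix after <A> is empty, so FOLLOW(<A>) ⊇ FOLLOW(<S>) = {$, q}; in <E>→<N> <A> q w, <A> is followed by q w with FIRST {q}; in <F>→<N> w <A>, the suffix after <A> is empty, so FOLLOW(<A>) ⊇ FOLLOW(<F>) = {p, q, r, t, w}; in <N>→t <N> q <A>, the suffix after <A> is empty, so FOLLOW(<A>) ⊇ FOLLOW(<N>) = {p, q, r, t, w}; in <N>→<A> w r, <A> is followed by w r with FIRST {w}. Thus FOLLOW(<A>) = {$, p, q, r, t, w}.

{$, p, q, r, t, w}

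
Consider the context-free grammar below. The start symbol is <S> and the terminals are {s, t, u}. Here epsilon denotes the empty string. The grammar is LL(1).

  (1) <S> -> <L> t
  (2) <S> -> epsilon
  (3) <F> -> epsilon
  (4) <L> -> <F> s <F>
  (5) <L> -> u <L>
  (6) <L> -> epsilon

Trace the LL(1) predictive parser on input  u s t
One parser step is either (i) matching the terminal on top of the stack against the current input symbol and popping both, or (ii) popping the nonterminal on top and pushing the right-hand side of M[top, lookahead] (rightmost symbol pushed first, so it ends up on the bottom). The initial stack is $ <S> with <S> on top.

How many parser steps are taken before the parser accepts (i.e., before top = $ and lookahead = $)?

8

     Stack          Input    Action
  1  $ <S>          u s t $  expand <S> -> <L> t
  2  $ t <L>        u s t $  expand <L> -> u <L>
  3  $ t <L> u      u s t $  match u
  4  $ t <L>        s t $    expand <L> -> <F> s <F>
  5  $ t <F> s <F>  s t $    expand <F> -> epsilon
  6  $ t <F> s      s t $    match s
  7  $ t <F>        t $      expand <F> -> epsilon
  8  $ t            t $      match t
Accept reached after 8 steps.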